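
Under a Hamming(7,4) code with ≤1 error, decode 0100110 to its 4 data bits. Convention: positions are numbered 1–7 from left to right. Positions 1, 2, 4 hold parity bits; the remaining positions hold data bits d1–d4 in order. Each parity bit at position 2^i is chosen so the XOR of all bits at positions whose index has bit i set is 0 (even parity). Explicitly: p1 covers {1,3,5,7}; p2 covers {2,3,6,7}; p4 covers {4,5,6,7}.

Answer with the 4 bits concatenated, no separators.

s1 (pos 1,3,5,7): 0⊕0⊕1⊕0 = 1
s2 (pos 2,3,6,7): 1⊕0⊕1⊕0 = 0
s4 (pos 4,5,6,7): 0⊕1⊕1⊕0 = 0
Syndrome s4…s1 = 001 → error at position 1.
Flip position 1: 0100110 → 1100110
Read data bits from positions 3,5,6,7: 0110

0110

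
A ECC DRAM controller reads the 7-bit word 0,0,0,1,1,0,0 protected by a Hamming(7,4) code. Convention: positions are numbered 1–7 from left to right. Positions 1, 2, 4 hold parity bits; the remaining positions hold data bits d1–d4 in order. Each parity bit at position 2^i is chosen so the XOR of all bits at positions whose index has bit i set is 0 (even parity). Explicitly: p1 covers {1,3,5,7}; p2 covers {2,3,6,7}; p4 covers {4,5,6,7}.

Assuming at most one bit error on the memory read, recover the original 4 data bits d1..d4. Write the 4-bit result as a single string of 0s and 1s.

s1 (pos 1,3,5,7): 0⊕0⊕1⊕0 = 1
s2 (pos 2,3,6,7): 0⊕0⊕0⊕0 = 0
s4 (pos 4,5,6,7): 1⊕1⊕0⊕0 = 0
Syndrome s4…s1 = 001 → error at position 1.
Flip position 1: 0001100 → 1001100
Read data bits from positions 3,5,6,7: 0100

0100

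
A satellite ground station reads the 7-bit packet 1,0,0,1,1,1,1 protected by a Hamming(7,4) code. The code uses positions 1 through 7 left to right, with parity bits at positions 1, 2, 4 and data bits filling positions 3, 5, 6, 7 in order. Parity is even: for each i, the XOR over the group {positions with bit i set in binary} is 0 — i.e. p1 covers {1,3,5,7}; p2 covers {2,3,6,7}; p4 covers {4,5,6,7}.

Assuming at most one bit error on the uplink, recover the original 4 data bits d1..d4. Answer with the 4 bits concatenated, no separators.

0111

s1 (pos 1,3,5,7): 1⊕0⊕1⊕1 = 1
s2 (pos 2,3,6,7): 0⊕0⊕1⊕1 = 0
s4 (pos 4,5,6,7): 1⊕1⊕1⊕1 = 0
Syndrome s4…s1 = 001 → error at position 1.
Flip position 1: 1001111 → 0001111
Read data bits from positions 3,5,6,7: 0111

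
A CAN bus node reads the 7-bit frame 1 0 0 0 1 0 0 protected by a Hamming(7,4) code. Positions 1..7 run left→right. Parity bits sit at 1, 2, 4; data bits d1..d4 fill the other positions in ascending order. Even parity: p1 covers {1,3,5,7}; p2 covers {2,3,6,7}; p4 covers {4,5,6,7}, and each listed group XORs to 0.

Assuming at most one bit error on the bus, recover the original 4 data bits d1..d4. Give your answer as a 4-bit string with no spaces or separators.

s1 (pos 1,3,5,7): 1⊕0⊕1⊕0 = 0
s2 (pos 2,3,6,7): 0⊕0⊕0⊕0 = 0
s4 (pos 4,5,6,7): 0⊕1⊕0⊕0 = 1
Syndrome s4…s1 = 100 → error at position 4.
Flip position 4: 1000100 → 1001100
Read data bits from positions 3,5,6,7: 0100

0100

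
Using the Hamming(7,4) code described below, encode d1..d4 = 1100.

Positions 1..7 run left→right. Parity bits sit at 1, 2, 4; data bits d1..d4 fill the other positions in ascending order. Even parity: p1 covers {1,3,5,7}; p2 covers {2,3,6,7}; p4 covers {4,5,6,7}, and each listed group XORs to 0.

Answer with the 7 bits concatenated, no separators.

0111100

Place data at non-parity positions: p1 p2 1 p4 1 0 0
p1 (pos 1,3,5,7): XOR of data positions = 1⊕1⊕0 = 0
p2 (pos 2,3,6,7): XOR of data positions = 1⊕0⊕0 = 1
p4 (pos 4,5,6,7): XOR of data positions = 1⊕0⊕0 = 1
Codeword: 0111100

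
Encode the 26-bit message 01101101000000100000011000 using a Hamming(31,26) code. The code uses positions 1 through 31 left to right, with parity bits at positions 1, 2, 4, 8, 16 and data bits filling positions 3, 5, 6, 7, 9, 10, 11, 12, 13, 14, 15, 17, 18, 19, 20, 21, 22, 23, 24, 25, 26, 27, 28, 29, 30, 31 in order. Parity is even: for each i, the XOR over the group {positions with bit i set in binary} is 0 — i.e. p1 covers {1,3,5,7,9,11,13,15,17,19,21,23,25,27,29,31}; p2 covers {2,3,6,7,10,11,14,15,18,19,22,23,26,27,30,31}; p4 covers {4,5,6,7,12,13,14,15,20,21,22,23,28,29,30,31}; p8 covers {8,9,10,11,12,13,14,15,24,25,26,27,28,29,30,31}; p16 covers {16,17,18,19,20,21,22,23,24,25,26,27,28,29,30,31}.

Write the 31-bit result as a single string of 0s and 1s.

1101110111010001000100000011000

Place data at non-parity positions: p1 p2 0 p4 1 1 0 p8 1 1 0 1 0 0 0 p16 0 0 0 1 0 0 0 0 0 0 1 1 0 0 0
p1 (pos 1,3,5,7,9,11,13,15,17,19,21,23,25,27,29,31): XOR of data positions = 0⊕1⊕0⊕1⊕0⊕0⊕0⊕0⊕0⊕0⊕0⊕0⊕1⊕0⊕0 = 1
p2 (pos 2,3,6,7,10,11,14,15,18,19,22,23,26,27,30,31): XOR of data positions = 0⊕1⊕0⊕1⊕0⊕0⊕0⊕0⊕0⊕0⊕0⊕0⊕1⊕0⊕0 = 1
p4 (pos 4,5,6,7,12,13,14,15,20,21,22,23,28,29,30,31): XOR of data positions = 1⊕1⊕0⊕1⊕0⊕0⊕0⊕1⊕0⊕0⊕0⊕1⊕0⊕0⊕0 = 1
p8 (pos 8,9,10,11,12,13,14,15,24,25,26,27,28,29,30,31): XOR of data positions = 1⊕1⊕0⊕1⊕0⊕0⊕0⊕0⊕0⊕0⊕1⊕1⊕0⊕0⊕0 = 1
p16 (pos 16,17,18,19,20,21,22,23,24,25,26,27,28,29,30,31): XOR of data positions = 0⊕0⊕0⊕1⊕0⊕0⊕0⊕0⊕0⊕0⊕1⊕1⊕0⊕0⊕0 = 1
Codeword: 1101110111010001000100000011000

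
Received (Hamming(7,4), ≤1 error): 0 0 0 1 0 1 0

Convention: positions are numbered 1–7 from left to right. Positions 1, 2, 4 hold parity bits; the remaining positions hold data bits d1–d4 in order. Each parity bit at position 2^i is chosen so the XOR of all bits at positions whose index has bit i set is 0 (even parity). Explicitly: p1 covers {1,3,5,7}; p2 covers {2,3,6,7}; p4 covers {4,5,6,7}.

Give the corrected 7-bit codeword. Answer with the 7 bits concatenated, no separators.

0101010

s1 (pos 1,3,5,7): 0⊕0⊕0⊕0 = 0
s2 (pos 2,3,6,7): 0⊕0⊕1⊕0 = 1
s4 (pos 4,5,6,7): 1⊕0⊕1⊕0 = 0
Syndrome s4…s1 = 010 → error at position 2.
Flip position 2: 0001010 → 0101010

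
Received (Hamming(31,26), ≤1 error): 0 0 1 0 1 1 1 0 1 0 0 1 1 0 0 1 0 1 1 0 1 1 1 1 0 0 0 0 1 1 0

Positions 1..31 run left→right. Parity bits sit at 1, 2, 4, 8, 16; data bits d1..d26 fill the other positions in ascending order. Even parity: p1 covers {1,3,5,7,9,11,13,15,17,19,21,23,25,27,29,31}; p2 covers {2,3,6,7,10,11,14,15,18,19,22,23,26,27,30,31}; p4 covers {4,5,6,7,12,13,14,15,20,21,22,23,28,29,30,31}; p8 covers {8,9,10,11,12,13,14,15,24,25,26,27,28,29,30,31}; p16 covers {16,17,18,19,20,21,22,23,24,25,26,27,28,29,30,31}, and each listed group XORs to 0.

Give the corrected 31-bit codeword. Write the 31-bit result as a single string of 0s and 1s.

s1 (pos 1,3,5,7,9,11,13,15,17,19,21,23,25,27,29,31): 0⊕1⊕1⊕1⊕1⊕0⊕1⊕0⊕0⊕1⊕1⊕1⊕0⊕0⊕1⊕0 = 1
s2 (pos 2,3,6,7,10,11,14,15,18,19,22,23,26,27,30,31): 0⊕1⊕1⊕1⊕0⊕0⊕0⊕0⊕1⊕1⊕1⊕1⊕0⊕0⊕1⊕0 = 0
s4 (pos 4,5,6,7,12,13,14,15,20,21,22,23,28,29,30,31): 0⊕1⊕1⊕1⊕1⊕1⊕0⊕0⊕0⊕1⊕1⊕1⊕0⊕1⊕1⊕0 = 0
s8 (pos 8,9,10,11,12,13,14,15,24,25,26,27,28,29,30,31): 0⊕1⊕0⊕0⊕1⊕1⊕0⊕0⊕1⊕0⊕0⊕0⊕0⊕1⊕1⊕0 = 0
s16 (pos 16,17,18,19,20,21,22,23,24,25,26,27,28,29,30,31): 1⊕0⊕1⊕1⊕0⊕1⊕1⊕1⊕1⊕0⊕0⊕0⊕0⊕1⊕1⊕0 = 1
Syndrome s16…s1 = 10001 → error at position 17.
Flip position 17: 0010111010011001011011110000110 → 0010111010011001111011110000110

0010111010011001111011110000110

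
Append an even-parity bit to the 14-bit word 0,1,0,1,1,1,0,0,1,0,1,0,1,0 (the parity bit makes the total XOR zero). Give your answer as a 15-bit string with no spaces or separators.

010111001010101

XOR of the 14 data bits: 0⊕1⊕0⊕1⊕1⊕1⊕0⊕0⊕1⊕0⊕1⊕0⊕1⊕0 = 1
Parity bit = 1 (so all 15 bits XOR to 0).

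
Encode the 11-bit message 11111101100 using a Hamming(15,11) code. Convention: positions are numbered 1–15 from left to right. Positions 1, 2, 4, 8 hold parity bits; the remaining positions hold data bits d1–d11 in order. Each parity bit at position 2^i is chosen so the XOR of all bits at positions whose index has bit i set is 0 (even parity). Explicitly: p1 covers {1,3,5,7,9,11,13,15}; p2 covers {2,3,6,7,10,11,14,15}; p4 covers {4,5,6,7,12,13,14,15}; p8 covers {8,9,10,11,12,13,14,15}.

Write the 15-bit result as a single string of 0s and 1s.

Place data at non-parity positions: p1 p2 1 p4 1 1 1 p8 1 1 0 1 1 0 0
p1 (pos 1,3,5,7,9,11,13,15): XOR of data positions = 1⊕1⊕1⊕1⊕0⊕1⊕0 = 1
p2 (pos 2,3,6,7,10,11,14,15): XOR of data positions = 1⊕1⊕1⊕1⊕0⊕0⊕0 = 0
p4 (pos 4,5,6,7,12,13,14,15): XOR of data positions = 1⊕1⊕1⊕1⊕1⊕0⊕0 = 1
p8 (pos 8,9,10,11,12,13,14,15): XOR of data positions = 1⊕1⊕0⊕1⊕1⊕0⊕0 = 0
Codeword: 101111101101100

101111101101100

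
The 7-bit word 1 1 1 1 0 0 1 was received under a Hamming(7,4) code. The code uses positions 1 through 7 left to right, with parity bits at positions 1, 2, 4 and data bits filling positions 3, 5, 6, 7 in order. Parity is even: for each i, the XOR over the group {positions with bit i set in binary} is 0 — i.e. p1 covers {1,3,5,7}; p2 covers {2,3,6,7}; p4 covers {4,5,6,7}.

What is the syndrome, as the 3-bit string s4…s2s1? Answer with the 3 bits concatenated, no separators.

011

s1 (pos 1,3,5,7): 1⊕1⊕0⊕1 = 1
s2 (pos 2,3,6,7): 1⊕1⊕0⊕1 = 1
s4 (pos 4,5,6,7): 1⊕0⊕0⊕1 = 0
Syndrome s4…s1 = 011 → error at position 3.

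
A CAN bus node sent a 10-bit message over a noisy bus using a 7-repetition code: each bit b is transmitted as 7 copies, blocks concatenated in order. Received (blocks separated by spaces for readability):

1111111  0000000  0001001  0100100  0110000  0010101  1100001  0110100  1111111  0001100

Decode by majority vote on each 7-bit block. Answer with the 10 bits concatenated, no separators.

Block 1 (1111111): 7 ones → 1
Block 2 (0000000): 0 ones → 0
Block 3 (0001001): 2 ones → 0
Block 4 (0100100): 2 ones → 0
Block 5 (0110000): 2 ones → 0
Block 6 (0010101): 3 ones → 0
Block 7 (1100001): 3 ones → 0
Block 8 (0110100): 3 ones → 0
Block 9 (1111111): 7 ones → 1
Block 10 (0001100): 2 ones → 0

1000000010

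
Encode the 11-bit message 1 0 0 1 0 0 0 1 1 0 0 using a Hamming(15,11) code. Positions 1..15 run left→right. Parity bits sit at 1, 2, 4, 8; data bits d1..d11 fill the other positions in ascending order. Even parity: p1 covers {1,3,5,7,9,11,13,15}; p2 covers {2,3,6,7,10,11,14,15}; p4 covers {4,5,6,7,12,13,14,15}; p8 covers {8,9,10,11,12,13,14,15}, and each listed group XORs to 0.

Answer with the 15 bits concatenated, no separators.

Place data at non-parity positions: p1 p2 1 p4 0 0 1 p8 0 0 0 1 1 0 0
p1 (pos 1,3,5,7,9,11,13,15): XOR of data positions = 1⊕0⊕1⊕0⊕0⊕1⊕0 = 1
p2 (pos 2,3,6,7,10,11,14,15): XOR of data positions = 1⊕0⊕1⊕0⊕0⊕0⊕0 = 0
p4 (pos 4,5,6,7,12,13,14,15): XOR of data positions = 0⊕0⊕1⊕1⊕1⊕0⊕0 = 1
p8 (pos 8,9,10,11,12,13,14,15): XOR of data positions = 0⊕0⊕0⊕1⊕1⊕0⊕0 = 0
Codeword: 101100100001100

101100100001100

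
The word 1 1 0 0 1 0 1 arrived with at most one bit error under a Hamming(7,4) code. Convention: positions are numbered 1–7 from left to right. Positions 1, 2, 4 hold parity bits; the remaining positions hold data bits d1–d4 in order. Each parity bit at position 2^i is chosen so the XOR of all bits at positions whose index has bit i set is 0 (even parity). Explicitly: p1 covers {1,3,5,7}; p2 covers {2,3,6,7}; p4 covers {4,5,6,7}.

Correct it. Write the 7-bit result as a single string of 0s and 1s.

0100101

s1 (pos 1,3,5,7): 1⊕0⊕1⊕1 = 1
s2 (pos 2,3,6,7): 1⊕0⊕0⊕1 = 0
s4 (pos 4,5,6,7): 0⊕1⊕0⊕1 = 0
Syndrome s4…s1 = 001 → error at position 1.
Flip position 1: 1100101 → 0100101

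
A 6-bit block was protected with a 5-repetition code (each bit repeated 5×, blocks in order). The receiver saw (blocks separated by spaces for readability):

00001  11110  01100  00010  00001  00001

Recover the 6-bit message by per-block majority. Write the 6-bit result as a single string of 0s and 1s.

010000

Block 1 (00001): 1 one → 0
Block 2 (11110): 4 ones → 1
Block 3 (01100): 2 ones → 0
Block 4 (00010): 1 one → 0
Block 5 (00001): 1 one → 0
Block 6 (00001): 1 one → 0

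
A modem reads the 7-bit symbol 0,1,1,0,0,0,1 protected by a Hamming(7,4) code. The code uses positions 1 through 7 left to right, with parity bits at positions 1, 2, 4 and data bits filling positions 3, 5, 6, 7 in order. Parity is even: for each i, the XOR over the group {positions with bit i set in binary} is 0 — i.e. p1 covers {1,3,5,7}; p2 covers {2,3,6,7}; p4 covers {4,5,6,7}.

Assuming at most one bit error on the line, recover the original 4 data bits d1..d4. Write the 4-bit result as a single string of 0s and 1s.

s1 (pos 1,3,5,7): 0⊕1⊕0⊕1 = 0
s2 (pos 2,3,6,7): 1⊕1⊕0⊕1 = 1
s4 (pos 4,5,6,7): 0⊕0⊕0⊕1 = 1
Syndrome s4…s1 = 110 → error at position 6.
Flip position 6: 0110001 → 0110011
Read data bits from positions 3,5,6,7: 1011

1011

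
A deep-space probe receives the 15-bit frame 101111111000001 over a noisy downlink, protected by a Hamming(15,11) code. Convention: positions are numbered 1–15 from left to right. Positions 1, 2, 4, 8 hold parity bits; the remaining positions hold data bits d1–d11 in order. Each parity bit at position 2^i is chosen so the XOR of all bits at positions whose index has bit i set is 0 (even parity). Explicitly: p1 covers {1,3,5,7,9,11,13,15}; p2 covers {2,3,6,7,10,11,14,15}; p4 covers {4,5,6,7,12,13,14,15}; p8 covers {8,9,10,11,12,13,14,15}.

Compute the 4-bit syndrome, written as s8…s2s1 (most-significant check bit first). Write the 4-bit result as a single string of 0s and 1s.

s1 (pos 1,3,5,7,9,11,13,15): 1⊕1⊕1⊕1⊕1⊕0⊕0⊕1 = 0
s2 (pos 2,3,6,7,10,11,14,15): 0⊕1⊕1⊕1⊕0⊕0⊕0⊕1 = 0
s4 (pos 4,5,6,7,12,13,14,15): 1⊕1⊕1⊕1⊕0⊕0⊕0⊕1 = 1
s8 (pos 8,9,10,11,12,13,14,15): 1⊕1⊕0⊕0⊕0⊕0⊕0⊕1 = 1
Syndrome s8…s1 = 1100 → error at position 12.

1100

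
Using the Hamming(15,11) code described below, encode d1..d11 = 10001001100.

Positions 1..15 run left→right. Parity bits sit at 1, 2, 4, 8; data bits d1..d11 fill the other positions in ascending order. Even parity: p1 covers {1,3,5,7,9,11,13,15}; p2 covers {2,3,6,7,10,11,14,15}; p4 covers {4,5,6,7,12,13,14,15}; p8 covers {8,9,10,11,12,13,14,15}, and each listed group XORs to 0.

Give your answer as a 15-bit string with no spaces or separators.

111000011001100

Place data at non-parity positions: p1 p2 1 p4 0 0 0 p8 1 0 0 1 1 0 0
p1 (pos 1,3,5,7,9,11,13,15): XOR of data positions = 1⊕0⊕0⊕1⊕0⊕1⊕0 = 1
p2 (pos 2,3,6,7,10,11,14,15): XOR of data positions = 1⊕0⊕0⊕0⊕0⊕0⊕0 = 1
p4 (pos 4,5,6,7,12,13,14,15): XOR of data positions = 0⊕0⊕0⊕1⊕1⊕0⊕0 = 0
p8 (pos 8,9,10,11,12,13,14,15): XOR of data positions = 1⊕0⊕0⊕1⊕1⊕0⊕0 = 1
Codeword: 111000011001100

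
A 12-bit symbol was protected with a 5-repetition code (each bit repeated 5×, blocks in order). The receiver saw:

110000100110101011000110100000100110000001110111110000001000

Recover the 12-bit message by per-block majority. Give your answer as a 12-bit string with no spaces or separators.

Block 1 (11000): 2 ones → 0
Block 2 (01001): 2 ones → 0
Block 3 (10101): 3 ones → 1
Block 4 (01100): 2 ones → 0
Block 5 (01101): 3 ones → 1
Block 6 (00000): 0 ones → 0
Block 7 (10011): 3 ones → 1
Block 8 (00000): 0 ones → 0
Block 9 (01110): 3 ones → 1
Block 10 (11111): 5 ones → 1
Block 11 (00000): 0 ones → 0
Block 12 (01000): 1 one → 0

001010101100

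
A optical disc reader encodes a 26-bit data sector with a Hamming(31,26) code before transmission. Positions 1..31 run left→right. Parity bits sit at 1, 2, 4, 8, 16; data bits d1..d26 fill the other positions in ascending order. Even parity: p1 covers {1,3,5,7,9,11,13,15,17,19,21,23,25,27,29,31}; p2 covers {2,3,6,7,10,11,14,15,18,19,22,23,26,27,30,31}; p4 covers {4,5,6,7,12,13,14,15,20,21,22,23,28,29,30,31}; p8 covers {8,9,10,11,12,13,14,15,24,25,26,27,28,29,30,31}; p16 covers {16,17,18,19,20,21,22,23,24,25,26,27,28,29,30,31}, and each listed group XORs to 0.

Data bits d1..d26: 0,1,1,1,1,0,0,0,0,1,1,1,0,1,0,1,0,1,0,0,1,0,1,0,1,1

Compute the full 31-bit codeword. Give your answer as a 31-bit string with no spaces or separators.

1100111110000110101010100101011

Place data at non-parity positions: p1 p2 0 p4 1 1 1 p8 1 0 0 0 0 1 1 p16 1 0 1 0 1 0 1 0 0 1 0 1 0 1 1
p1 (pos 1,3,5,7,9,11,13,15,17,19,21,23,25,27,29,31): XOR of data positions = 0⊕1⊕1⊕1⊕0⊕0⊕1⊕1⊕1⊕1⊕1⊕0⊕0⊕0⊕1 = 1
p2 (pos 2,3,6,7,10,11,14,15,18,19,22,23,26,27,30,31): XOR of data positions = 0⊕1⊕1⊕0⊕0⊕1⊕1⊕0⊕1⊕0⊕1⊕1⊕0⊕1⊕1 = 1
p4 (pos 4,5,6,7,12,13,14,15,20,21,22,23,28,29,30,31): XOR of data positions = 1⊕1⊕1⊕0⊕0⊕1⊕1⊕0⊕1⊕0⊕1⊕1⊕0⊕1⊕1 = 0
p8 (pos 8,9,10,11,12,13,14,15,24,25,26,27,28,29,30,31): XOR of data positions = 1⊕0⊕0⊕0⊕0⊕1⊕1⊕0⊕0⊕1⊕0⊕1⊕0⊕1⊕1 = 1
p16 (pos 16,17,18,19,20,21,22,23,24,25,26,27,28,29,30,31): XOR of data positions = 1⊕0⊕1⊕0⊕1⊕0⊕1⊕0⊕0⊕1⊕0⊕1⊕0⊕1⊕1 = 0
Codeword: 1100111110000110101010100101011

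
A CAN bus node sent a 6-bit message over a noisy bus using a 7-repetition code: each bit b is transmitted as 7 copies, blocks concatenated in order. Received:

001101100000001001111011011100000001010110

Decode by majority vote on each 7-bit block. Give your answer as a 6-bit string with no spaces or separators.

101101

Block 1 (0011011): 4 ones → 1
Block 2 (0000000): 0 ones → 0
Block 3 (1001111): 5 ones → 1
Block 4 (0110111): 5 ones → 1
Block 5 (0000000): 0 ones → 0
Block 6 (1010110): 4 ones → 1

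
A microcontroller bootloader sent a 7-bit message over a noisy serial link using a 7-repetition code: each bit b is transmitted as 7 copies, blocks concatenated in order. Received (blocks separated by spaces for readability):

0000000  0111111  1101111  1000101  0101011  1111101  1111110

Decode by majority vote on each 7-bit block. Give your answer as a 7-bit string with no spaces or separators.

0110111

Block 1 (0000000): 0 ones → 0
Block 2 (0111111): 6 ones → 1
Block 3 (1101111): 6 ones → 1
Block 4 (1000101): 3 ones → 0
Block 5 (0101011): 4 ones → 1
Block 6 (1111101): 6 ones → 1
Block 7 (1111110): 6 ones → 1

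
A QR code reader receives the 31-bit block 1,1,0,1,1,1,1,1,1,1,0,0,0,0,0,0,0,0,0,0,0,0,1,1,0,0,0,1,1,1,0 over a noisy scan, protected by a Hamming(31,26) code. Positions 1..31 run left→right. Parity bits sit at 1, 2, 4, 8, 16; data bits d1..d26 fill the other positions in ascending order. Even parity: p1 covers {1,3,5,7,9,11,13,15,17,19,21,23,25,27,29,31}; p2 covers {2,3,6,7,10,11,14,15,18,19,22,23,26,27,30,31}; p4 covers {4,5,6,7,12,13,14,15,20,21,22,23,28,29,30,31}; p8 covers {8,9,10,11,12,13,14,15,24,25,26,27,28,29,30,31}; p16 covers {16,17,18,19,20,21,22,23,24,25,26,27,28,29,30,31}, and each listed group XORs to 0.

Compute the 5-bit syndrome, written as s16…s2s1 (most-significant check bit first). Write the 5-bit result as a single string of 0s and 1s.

s1 (pos 1,3,5,7,9,11,13,15,17,19,21,23,25,27,29,31): 1⊕0⊕1⊕1⊕1⊕0⊕0⊕0⊕0⊕0⊕0⊕1⊕0⊕0⊕1⊕0 = 0
s2 (pos 2,3,6,7,10,11,14,15,18,19,22,23,26,27,30,31): 1⊕0⊕1⊕1⊕1⊕0⊕0⊕0⊕0⊕0⊕0⊕1⊕0⊕0⊕1⊕0 = 0
s4 (pos 4,5,6,7,12,13,14,15,20,21,22,23,28,29,30,31): 1⊕1⊕1⊕1⊕0⊕0⊕0⊕0⊕0⊕0⊕0⊕1⊕1⊕1⊕1⊕0 = 0
s8 (pos 8,9,10,11,12,13,14,15,24,25,26,27,28,29,30,31): 1⊕1⊕1⊕0⊕0⊕0⊕0⊕0⊕1⊕0⊕0⊕0⊕1⊕1⊕1⊕0 = 1
s16 (pos 16,17,18,19,20,21,22,23,24,25,26,27,28,29,30,31): 0⊕0⊕0⊕0⊕0⊕0⊕0⊕1⊕1⊕0⊕0⊕0⊕1⊕1⊕1⊕0 = 1
Syndrome s16…s1 = 11000 → error at position 24.

11000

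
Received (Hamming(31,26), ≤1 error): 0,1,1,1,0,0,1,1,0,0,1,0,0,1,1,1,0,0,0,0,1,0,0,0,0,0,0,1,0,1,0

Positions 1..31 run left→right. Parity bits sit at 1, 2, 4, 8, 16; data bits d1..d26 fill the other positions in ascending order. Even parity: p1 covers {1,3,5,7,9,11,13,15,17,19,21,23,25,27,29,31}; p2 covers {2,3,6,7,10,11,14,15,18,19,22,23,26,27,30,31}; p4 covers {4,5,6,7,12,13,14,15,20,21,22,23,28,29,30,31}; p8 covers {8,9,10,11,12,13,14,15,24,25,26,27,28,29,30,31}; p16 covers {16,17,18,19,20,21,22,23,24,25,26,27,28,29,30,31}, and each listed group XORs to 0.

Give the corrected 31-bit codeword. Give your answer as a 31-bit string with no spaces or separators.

s1 (pos 1,3,5,7,9,11,13,15,17,19,21,23,25,27,29,31): 0⊕1⊕0⊕1⊕0⊕1⊕0⊕1⊕0⊕0⊕1⊕0⊕0⊕0⊕0⊕0 = 1
s2 (pos 2,3,6,7,10,11,14,15,18,19,22,23,26,27,30,31): 1⊕1⊕0⊕1⊕0⊕1⊕1⊕1⊕0⊕0⊕0⊕0⊕0⊕0⊕1⊕0 = 1
s4 (pos 4,5,6,7,12,13,14,15,20,21,22,23,28,29,30,31): 1⊕0⊕0⊕1⊕0⊕0⊕1⊕1⊕0⊕1⊕0⊕0⊕1⊕0⊕1⊕0 = 1
s8 (pos 8,9,10,11,12,13,14,15,24,25,26,27,28,29,30,31): 1⊕0⊕0⊕1⊕0⊕0⊕1⊕1⊕0⊕0⊕0⊕0⊕1⊕0⊕1⊕0 = 0
s16 (pos 16,17,18,19,20,21,22,23,24,25,26,27,28,29,30,31): 1⊕0⊕0⊕0⊕0⊕1⊕0⊕0⊕0⊕0⊕0⊕0⊕1⊕0⊕1⊕0 = 0
Syndrome s16…s1 = 00111 → error at position 7.
Flip position 7: 0111001100100111000010000001010 → 0111000100100111000010000001010

0111000100100111000010000001010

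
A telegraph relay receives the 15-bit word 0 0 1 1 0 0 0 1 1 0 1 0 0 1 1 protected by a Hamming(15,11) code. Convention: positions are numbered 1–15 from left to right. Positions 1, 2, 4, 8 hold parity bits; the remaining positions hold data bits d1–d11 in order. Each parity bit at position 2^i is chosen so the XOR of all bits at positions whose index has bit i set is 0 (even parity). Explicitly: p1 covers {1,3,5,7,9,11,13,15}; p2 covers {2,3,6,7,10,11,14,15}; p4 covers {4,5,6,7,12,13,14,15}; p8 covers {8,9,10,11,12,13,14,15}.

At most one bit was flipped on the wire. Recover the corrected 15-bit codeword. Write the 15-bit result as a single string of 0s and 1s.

001100011011011

s1 (pos 1,3,5,7,9,11,13,15): 0⊕1⊕0⊕0⊕1⊕1⊕0⊕1 = 0
s2 (pos 2,3,6,7,10,11,14,15): 0⊕1⊕0⊕0⊕0⊕1⊕1⊕1 = 0
s4 (pos 4,5,6,7,12,13,14,15): 1⊕0⊕0⊕0⊕0⊕0⊕1⊕1 = 1
s8 (pos 8,9,10,11,12,13,14,15): 1⊕1⊕0⊕1⊕0⊕0⊕1⊕1 = 1
Syndrome s8…s1 = 1100 → error at position 12.
Flip position 12: 001100011010011 → 001100011011011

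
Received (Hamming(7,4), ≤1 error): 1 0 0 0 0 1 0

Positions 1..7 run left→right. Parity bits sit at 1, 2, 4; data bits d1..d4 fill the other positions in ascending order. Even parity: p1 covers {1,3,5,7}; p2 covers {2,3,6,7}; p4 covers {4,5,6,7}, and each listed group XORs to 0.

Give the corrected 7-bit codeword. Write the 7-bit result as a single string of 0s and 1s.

1000011

s1 (pos 1,3,5,7): 1⊕0⊕0⊕0 = 1
s2 (pos 2,3,6,7): 0⊕0⊕1⊕0 = 1
s4 (pos 4,5,6,7): 0⊕0⊕1⊕0 = 1
Syndrome s4…s1 = 111 → error at position 7.
Flip position 7: 1000010 → 1000011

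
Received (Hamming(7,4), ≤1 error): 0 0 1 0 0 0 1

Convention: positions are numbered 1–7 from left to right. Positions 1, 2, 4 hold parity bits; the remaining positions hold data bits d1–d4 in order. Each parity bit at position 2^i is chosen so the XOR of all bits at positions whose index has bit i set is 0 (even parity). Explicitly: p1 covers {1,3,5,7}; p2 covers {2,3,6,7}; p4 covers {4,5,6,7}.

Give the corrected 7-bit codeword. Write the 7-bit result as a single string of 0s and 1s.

s1 (pos 1,3,5,7): 0⊕1⊕0⊕1 = 0
s2 (pos 2,3,6,7): 0⊕1⊕0⊕1 = 0
s4 (pos 4,5,6,7): 0⊕0⊕0⊕1 = 1
Syndrome s4…s1 = 100 → error at position 4.
Flip position 4: 0010001 → 0011001

0011001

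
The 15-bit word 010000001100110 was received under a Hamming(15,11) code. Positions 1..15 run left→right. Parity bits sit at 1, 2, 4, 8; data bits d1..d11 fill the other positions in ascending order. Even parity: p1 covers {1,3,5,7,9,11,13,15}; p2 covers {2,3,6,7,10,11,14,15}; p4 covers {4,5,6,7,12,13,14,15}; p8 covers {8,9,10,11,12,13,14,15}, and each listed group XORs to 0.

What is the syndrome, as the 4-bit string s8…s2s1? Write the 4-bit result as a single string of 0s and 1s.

0010

s1 (pos 1,3,5,7,9,11,13,15): 0⊕0⊕0⊕0⊕1⊕0⊕1⊕0 = 0
s2 (pos 2,3,6,7,10,11,14,15): 1⊕0⊕0⊕0⊕1⊕0⊕1⊕0 = 1
s4 (pos 4,5,6,7,12,13,14,15): 0⊕0⊕0⊕0⊕0⊕1⊕1⊕0 = 0
s8 (pos 8,9,10,11,12,13,14,15): 0⊕1⊕1⊕0⊕0⊕1⊕1⊕0 = 0
Syndrome s8…s1 = 0010 → error at position 2.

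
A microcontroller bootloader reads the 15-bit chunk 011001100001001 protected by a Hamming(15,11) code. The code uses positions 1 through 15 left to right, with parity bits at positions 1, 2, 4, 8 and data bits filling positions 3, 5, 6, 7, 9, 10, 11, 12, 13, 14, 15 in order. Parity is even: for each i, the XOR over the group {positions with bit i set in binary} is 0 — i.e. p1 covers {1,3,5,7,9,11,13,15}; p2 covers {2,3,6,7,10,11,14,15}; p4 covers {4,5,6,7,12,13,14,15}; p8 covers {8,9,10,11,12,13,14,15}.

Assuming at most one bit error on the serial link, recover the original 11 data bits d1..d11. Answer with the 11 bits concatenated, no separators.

s1 (pos 1,3,5,7,9,11,13,15): 0⊕1⊕0⊕1⊕0⊕0⊕0⊕1 = 1
s2 (pos 2,3,6,7,10,11,14,15): 1⊕1⊕1⊕1⊕0⊕0⊕0⊕1 = 1
s4 (pos 4,5,6,7,12,13,14,15): 0⊕0⊕1⊕1⊕1⊕0⊕0⊕1 = 0
s8 (pos 8,9,10,11,12,13,14,15): 0⊕0⊕0⊕0⊕1⊕0⊕0⊕1 = 0
Syndrome s8…s1 = 0011 → error at position 3.
Flip position 3: 011001100001001 → 010001100001001
Read data bits from positions 3,5,6,7,9,10,11,12,13,14,15: 00110001001

00110001001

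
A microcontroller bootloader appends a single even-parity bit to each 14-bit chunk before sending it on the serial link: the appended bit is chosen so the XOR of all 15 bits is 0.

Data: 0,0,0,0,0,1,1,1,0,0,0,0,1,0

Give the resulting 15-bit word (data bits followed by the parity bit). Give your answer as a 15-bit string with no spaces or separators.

XOR of the 14 data bits: 0⊕0⊕0⊕0⊕0⊕1⊕1⊕1⊕0⊕0⊕0⊕0⊕1⊕0 = 0
Parity bit = 0 (so all 15 bits XOR to 0).

000001110000100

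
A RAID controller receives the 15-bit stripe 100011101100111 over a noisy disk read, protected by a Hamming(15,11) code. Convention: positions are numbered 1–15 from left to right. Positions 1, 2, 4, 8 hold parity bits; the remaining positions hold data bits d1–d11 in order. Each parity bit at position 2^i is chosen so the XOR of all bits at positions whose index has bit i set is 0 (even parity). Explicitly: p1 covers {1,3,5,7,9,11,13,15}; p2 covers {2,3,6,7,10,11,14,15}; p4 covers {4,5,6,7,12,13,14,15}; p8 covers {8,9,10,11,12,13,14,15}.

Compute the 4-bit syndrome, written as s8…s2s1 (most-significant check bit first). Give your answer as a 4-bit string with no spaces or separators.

s1 (pos 1,3,5,7,9,11,13,15): 1⊕0⊕1⊕1⊕1⊕0⊕1⊕1 = 0
s2 (pos 2,3,6,7,10,11,14,15): 0⊕0⊕1⊕1⊕1⊕0⊕1⊕1 = 1
s4 (pos 4,5,6,7,12,13,14,15): 0⊕1⊕1⊕1⊕0⊕1⊕1⊕1 = 0
s8 (pos 8,9,10,11,12,13,14,15): 0⊕1⊕1⊕0⊕0⊕1⊕1⊕1 = 1
Syndrome s8…s1 = 1010 → error at position 10.

1010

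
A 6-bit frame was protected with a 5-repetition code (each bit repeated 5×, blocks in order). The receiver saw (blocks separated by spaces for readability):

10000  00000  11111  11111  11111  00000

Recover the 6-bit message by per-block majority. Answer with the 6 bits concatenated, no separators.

Block 1 (10000): 1 one → 0
Block 2 (00000): 0 ones → 0
Block 3 (11111): 5 ones → 1
Block 4 (11111): 5 ones → 1
Block 5 (11111): 5 ones → 1
Block 6 (00000): 0 ones → 0

001110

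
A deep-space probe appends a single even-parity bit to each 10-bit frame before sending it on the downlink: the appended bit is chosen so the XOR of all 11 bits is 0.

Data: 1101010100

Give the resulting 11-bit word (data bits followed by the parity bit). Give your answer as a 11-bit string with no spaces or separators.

XOR of the 10 data bits: 1⊕1⊕0⊕1⊕0⊕1⊕0⊕1⊕0⊕0 = 1
Parity bit = 1 (so all 11 bits XOR to 0).

11010101001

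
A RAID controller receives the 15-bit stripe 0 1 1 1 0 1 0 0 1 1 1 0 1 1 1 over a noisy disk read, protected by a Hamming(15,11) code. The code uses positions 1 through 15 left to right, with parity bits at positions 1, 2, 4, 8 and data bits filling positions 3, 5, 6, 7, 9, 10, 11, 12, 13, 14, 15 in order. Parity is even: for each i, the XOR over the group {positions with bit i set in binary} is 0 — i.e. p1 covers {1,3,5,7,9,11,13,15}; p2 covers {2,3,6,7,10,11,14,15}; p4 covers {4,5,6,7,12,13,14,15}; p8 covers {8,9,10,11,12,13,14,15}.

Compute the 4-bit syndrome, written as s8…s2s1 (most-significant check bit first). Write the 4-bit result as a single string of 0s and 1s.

0111

s1 (pos 1,3,5,7,9,11,13,15): 0⊕1⊕0⊕0⊕1⊕1⊕1⊕1 = 1
s2 (pos 2,3,6,7,10,11,14,15): 1⊕1⊕1⊕0⊕1⊕1⊕1⊕1 = 1
s4 (pos 4,5,6,7,12,13,14,15): 1⊕0⊕1⊕0⊕0⊕1⊕1⊕1 = 1
s8 (pos 8,9,10,11,12,13,14,15): 0⊕1⊕1⊕1⊕0⊕1⊕1⊕1 = 0
Syndrome s8…s1 = 0111 → error at position 7.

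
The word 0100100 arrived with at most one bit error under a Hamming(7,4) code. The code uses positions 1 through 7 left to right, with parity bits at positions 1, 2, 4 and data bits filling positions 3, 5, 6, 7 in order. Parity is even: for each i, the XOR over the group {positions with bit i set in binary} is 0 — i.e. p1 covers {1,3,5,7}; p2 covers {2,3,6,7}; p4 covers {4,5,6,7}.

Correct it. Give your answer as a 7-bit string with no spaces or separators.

0100101

s1 (pos 1,3,5,7): 0⊕0⊕1⊕0 = 1
s2 (pos 2,3,6,7): 1⊕0⊕0⊕0 = 1
s4 (pos 4,5,6,7): 0⊕1⊕0⊕0 = 1
Syndrome s4…s1 = 111 → error at position 7.
Flip position 7: 0100100 → 0100101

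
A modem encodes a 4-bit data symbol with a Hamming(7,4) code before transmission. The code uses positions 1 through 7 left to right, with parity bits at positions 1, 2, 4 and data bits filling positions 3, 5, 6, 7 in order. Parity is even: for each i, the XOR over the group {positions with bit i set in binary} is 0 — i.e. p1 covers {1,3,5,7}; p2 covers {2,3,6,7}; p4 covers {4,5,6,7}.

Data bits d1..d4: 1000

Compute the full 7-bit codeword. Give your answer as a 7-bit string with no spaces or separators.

Place data at non-parity positions: p1 p2 1 p4 0 0 0
p1 (pos 1,3,5,7): XOR of data positions = 1⊕0⊕0 = 1
p2 (pos 2,3,6,7): XOR of data positions = 1⊕0⊕0 = 1
p4 (pos 4,5,6,7): XOR of data positions = 0⊕0⊕0 = 0
Codeword: 1110000

1110000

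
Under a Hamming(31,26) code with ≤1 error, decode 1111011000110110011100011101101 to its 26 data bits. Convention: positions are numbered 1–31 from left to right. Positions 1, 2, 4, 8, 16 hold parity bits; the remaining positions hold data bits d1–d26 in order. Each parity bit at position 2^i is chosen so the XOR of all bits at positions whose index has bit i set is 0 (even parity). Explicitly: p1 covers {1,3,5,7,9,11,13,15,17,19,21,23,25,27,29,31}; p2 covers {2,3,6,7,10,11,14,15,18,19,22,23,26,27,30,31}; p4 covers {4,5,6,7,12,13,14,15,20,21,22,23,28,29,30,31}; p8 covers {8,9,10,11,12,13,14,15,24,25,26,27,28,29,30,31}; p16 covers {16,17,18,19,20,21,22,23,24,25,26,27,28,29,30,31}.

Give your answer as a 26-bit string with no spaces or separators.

s1 (pos 1,3,5,7,9,11,13,15,17,19,21,23,25,27,29,31): 1⊕1⊕0⊕1⊕0⊕1⊕0⊕1⊕0⊕1⊕0⊕0⊕1⊕0⊕1⊕1 = 1
s2 (pos 2,3,6,7,10,11,14,15,18,19,22,23,26,27,30,31): 1⊕1⊕1⊕1⊕0⊕1⊕1⊕1⊕1⊕1⊕0⊕0⊕1⊕0⊕0⊕1 = 1
s4 (pos 4,5,6,7,12,13,14,15,20,21,22,23,28,29,30,31): 1⊕0⊕1⊕1⊕1⊕0⊕1⊕1⊕1⊕0⊕0⊕0⊕1⊕1⊕0⊕1 = 0
s8 (pos 8,9,10,11,12,13,14,15,24,25,26,27,28,29,30,31): 0⊕0⊕0⊕1⊕1⊕0⊕1⊕1⊕1⊕1⊕1⊕0⊕1⊕1⊕0⊕1 = 0
s16 (pos 16,17,18,19,20,21,22,23,24,25,26,27,28,29,30,31): 0⊕0⊕1⊕1⊕1⊕0⊕0⊕0⊕1⊕1⊕1⊕0⊕1⊕1⊕0⊕1 = 1
Syndrome s16…s1 = 10011 → error at position 19.
Flip position 19: 1111011000110110011100011101101 → 1111011000110110010100011101101
Read data bits from positions 3,5,6,7,9,10,11,12,13,14,15,17,18,19,20,21,22,23,24,25,26,27,28,29,30,31: 10110011011010100011101101

10110011011010100011101101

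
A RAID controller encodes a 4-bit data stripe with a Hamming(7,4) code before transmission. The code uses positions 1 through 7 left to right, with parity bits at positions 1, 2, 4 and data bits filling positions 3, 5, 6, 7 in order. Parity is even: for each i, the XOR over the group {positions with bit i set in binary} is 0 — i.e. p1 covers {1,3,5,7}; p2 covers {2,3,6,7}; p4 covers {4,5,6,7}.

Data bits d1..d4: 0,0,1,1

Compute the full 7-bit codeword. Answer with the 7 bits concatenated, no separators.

1000011

Place data at non-parity positions: p1 p2 0 p4 0 1 1
p1 (pos 1,3,5,7): XOR of data positions = 0⊕0⊕1 = 1
p2 (pos 2,3,6,7): XOR of data positions = 0⊕1⊕1 = 0
p4 (pos 4,5,6,7): XOR of data positions = 0⊕1⊕1 = 0
Codeword: 1000011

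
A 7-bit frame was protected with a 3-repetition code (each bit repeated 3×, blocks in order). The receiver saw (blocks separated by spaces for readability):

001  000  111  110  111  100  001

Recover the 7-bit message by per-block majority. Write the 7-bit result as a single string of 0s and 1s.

Block 1 (001): 1 one → 0
Block 2 (000): 0 ones → 0
Block 3 (111): 3 ones → 1
Block 4 (110): 2 ones → 1
Block 5 (111): 3 ones → 1
Block 6 (100): 1 one → 0
Block 7 (001): 1 one → 0

0011100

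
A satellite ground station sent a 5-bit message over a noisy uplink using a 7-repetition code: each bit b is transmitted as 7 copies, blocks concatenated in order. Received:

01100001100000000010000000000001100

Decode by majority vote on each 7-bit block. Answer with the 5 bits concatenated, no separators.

Block 1 (0110000): 2 ones → 0
Block 2 (1100000): 2 ones → 0
Block 3 (0000100): 1 one → 0
Block 4 (0000000): 0 ones → 0
Block 5 (0001100): 2 ones → 0

00000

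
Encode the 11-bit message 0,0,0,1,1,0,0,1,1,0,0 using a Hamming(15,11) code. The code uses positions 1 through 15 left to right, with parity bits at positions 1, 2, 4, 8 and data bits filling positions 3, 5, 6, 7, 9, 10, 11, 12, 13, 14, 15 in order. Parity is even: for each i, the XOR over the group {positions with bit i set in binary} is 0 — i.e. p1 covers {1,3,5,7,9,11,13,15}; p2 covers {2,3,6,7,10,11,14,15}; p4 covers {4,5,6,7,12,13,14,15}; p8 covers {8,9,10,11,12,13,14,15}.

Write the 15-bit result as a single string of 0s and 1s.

110100111001100

Place data at non-parity positions: p1 p2 0 p4 0 0 1 p8 1 0 0 1 1 0 0
p1 (pos 1,3,5,7,9,11,13,15): XOR of data positions = 0⊕0⊕1⊕1⊕0⊕1⊕0 = 1
p2 (pos 2,3,6,7,10,11,14,15): XOR of data positions = 0⊕0⊕1⊕0⊕0⊕0⊕0 = 1
p4 (pos 4,5,6,7,12,13,14,15): XOR of data positions = 0⊕0⊕1⊕1⊕1⊕0⊕0 = 1
p8 (pos 8,9,10,11,12,13,14,15): XOR of data positions = 1⊕0⊕0⊕1⊕1⊕0⊕0 = 1
Codeword: 110100111001100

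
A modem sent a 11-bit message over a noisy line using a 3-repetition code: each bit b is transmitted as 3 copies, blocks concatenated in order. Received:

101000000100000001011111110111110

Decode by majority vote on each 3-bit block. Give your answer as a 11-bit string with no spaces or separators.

Block 1 (101): 2 ones → 1
Block 2 (000): 0 ones → 0
Block 3 (000): 0 ones → 0
Block 4 (100): 1 one → 0
Block 5 (000): 0 ones → 0
Block 6 (001): 1 one → 0
Block 7 (011): 2 ones → 1
Block 8 (111): 3 ones → 1
Block 9 (110): 2 ones → 1
Block 10 (111): 3 ones → 1
Block 11 (110): 2 ones → 1

10000011111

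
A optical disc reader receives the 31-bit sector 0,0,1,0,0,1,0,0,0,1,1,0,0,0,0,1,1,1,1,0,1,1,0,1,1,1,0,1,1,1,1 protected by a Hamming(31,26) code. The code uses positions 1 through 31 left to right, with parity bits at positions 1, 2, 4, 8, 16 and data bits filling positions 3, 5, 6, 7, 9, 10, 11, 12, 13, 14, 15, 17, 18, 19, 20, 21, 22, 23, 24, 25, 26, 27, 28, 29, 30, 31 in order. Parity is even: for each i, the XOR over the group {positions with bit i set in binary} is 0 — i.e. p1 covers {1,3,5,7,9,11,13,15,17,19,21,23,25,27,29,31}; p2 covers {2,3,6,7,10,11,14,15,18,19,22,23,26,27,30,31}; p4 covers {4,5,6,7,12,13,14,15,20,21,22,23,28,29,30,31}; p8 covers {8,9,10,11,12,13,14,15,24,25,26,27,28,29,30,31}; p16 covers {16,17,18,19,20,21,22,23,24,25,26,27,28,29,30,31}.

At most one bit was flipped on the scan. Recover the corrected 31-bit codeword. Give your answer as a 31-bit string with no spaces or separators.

0010010001100001111011011100111

s1 (pos 1,3,5,7,9,11,13,15,17,19,21,23,25,27,29,31): 0⊕1⊕0⊕0⊕0⊕1⊕0⊕0⊕1⊕1⊕1⊕0⊕1⊕0⊕1⊕1 = 0
s2 (pos 2,3,6,7,10,11,14,15,18,19,22,23,26,27,30,31): 0⊕1⊕1⊕0⊕1⊕1⊕0⊕0⊕1⊕1⊕1⊕0⊕1⊕0⊕1⊕1 = 0
s4 (pos 4,5,6,7,12,13,14,15,20,21,22,23,28,29,30,31): 0⊕0⊕1⊕0⊕0⊕0⊕0⊕0⊕0⊕1⊕1⊕0⊕1⊕1⊕1⊕1 = 1
s8 (pos 8,9,10,11,12,13,14,15,24,25,26,27,28,29,30,31): 0⊕0⊕1⊕1⊕0⊕0⊕0⊕0⊕1⊕1⊕1⊕0⊕1⊕1⊕1⊕1 = 1
s16 (pos 16,17,18,19,20,21,22,23,24,25,26,27,28,29,30,31): 1⊕1⊕1⊕1⊕0⊕1⊕1⊕0⊕1⊕1⊕1⊕0⊕1⊕1⊕1⊕1 = 1
Syndrome s16…s1 = 11100 → error at position 28.
Flip position 28: 0010010001100001111011011101111 → 0010010001100001111011011100111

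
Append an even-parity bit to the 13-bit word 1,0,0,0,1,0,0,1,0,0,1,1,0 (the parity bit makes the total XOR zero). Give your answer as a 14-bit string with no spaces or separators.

10001001001101

XOR of the 13 data bits: 1⊕0⊕0⊕0⊕1⊕0⊕0⊕1⊕0⊕0⊕1⊕1⊕0 = 1
Parity bit = 1 (so all 14 bits XOR to 0).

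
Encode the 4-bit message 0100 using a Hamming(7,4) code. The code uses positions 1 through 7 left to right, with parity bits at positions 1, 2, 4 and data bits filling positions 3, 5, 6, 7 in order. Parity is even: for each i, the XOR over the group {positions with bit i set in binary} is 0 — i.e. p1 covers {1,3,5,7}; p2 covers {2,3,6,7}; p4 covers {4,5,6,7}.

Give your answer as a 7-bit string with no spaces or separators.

Place data at non-parity positions: p1 p2 0 p4 1 0 0
p1 (pos 1,3,5,7): XOR of data positions = 0⊕1⊕0 = 1
p2 (pos 2,3,6,7): XOR of data positions = 0⊕0⊕0 = 0
p4 (pos 4,5,6,7): XOR of data positions = 1⊕0⊕0 = 1
Codeword: 1001100

1001100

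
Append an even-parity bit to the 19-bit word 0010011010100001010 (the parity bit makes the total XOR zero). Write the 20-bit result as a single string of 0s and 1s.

XOR of the 19 data bits: 0⊕0⊕1⊕0⊕0⊕1⊕1⊕0⊕1⊕0⊕1⊕0⊕0⊕0⊕0⊕1⊕0⊕1⊕0 = 1
Parity bit = 1 (so all 20 bits XOR to 0).

00100110101000010101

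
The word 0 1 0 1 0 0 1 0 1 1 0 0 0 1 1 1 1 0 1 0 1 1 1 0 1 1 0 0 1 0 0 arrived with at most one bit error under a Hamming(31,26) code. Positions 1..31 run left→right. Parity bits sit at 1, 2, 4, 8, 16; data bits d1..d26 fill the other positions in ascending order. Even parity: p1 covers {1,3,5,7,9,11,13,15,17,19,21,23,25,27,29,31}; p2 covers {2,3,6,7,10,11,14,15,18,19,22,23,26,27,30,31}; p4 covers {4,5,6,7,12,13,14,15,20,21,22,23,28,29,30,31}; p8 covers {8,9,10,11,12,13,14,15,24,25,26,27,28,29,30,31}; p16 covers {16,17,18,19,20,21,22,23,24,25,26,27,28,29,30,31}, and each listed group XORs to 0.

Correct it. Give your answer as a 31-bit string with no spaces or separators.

s1 (pos 1,3,5,7,9,11,13,15,17,19,21,23,25,27,29,31): 0⊕0⊕0⊕1⊕1⊕0⊕0⊕1⊕1⊕1⊕1⊕1⊕1⊕0⊕1⊕0 = 1
s2 (pos 2,3,6,7,10,11,14,15,18,19,22,23,26,27,30,31): 1⊕0⊕0⊕1⊕1⊕0⊕1⊕1⊕0⊕1⊕1⊕1⊕1⊕0⊕0⊕0 = 1
s4 (pos 4,5,6,7,12,13,14,15,20,21,22,23,28,29,30,31): 1⊕0⊕0⊕1⊕0⊕0⊕1⊕1⊕0⊕1⊕1⊕1⊕0⊕1⊕0⊕0 = 0
s8 (pos 8,9,10,11,12,13,14,15,24,25,26,27,28,29,30,31): 0⊕1⊕1⊕0⊕0⊕0⊕1⊕1⊕0⊕1⊕1⊕0⊕0⊕1⊕0⊕0 = 1
s16 (pos 16,17,18,19,20,21,22,23,24,25,26,27,28,29,30,31): 1⊕1⊕0⊕1⊕0⊕1⊕1⊕1⊕0⊕1⊕1⊕0⊕0⊕1⊕0⊕0 = 1
Syndrome s16…s1 = 11011 → error at position 27.
Flip position 27: 0101001011000111101011101100100 → 0101001011000111101011101110100

0101001011000111101011101110100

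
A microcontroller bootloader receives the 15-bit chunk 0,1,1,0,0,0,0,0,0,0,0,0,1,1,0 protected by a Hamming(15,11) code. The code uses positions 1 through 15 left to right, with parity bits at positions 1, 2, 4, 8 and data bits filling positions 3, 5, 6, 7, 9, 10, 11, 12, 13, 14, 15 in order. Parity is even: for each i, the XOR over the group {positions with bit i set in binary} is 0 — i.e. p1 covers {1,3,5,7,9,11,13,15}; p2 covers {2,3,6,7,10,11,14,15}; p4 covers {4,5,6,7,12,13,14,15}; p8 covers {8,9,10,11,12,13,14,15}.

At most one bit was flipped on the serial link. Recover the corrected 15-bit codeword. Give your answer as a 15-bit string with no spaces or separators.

001000000000110

s1 (pos 1,3,5,7,9,11,13,15): 0⊕1⊕0⊕0⊕0⊕0⊕1⊕0 = 0
s2 (pos 2,3,6,7,10,11,14,15): 1⊕1⊕0⊕0⊕0⊕0⊕1⊕0 = 1
s4 (pos 4,5,6,7,12,13,14,15): 0⊕0⊕0⊕0⊕0⊕1⊕1⊕0 = 0
s8 (pos 8,9,10,11,12,13,14,15): 0⊕0⊕0⊕0⊕0⊕1⊕1⊕0 = 0
Syndrome s8…s1 = 0010 → error at position 2.
Flip position 2: 011000000000110 → 001000000000110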